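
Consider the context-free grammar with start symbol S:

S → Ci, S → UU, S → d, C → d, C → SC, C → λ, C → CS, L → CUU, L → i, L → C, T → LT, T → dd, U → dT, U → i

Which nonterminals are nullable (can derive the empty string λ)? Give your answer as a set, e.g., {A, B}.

Directly nullable (have an ε-rule): {C}.
L is nullable via L -> C (every symbol on the right is already known nullable).
Not nullable: S, T, U — each has a terminal in every rule's right-hand side or depends on a non-nullable symbol.

{C, L}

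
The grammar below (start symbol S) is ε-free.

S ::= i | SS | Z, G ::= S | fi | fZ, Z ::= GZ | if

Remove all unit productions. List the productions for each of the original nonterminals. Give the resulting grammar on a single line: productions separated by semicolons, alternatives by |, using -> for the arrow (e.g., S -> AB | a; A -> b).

Unit productions: G->S, S->Z.
Unit pairs (A ⇒* B via units): (G,S), (G,Z), (S,Z).
S: inherits non-unit rules of {S, Z} → GZ | SS | i | if.
G: inherits non-unit rules of {G, S, Z} → GZ | SS | fZ | fi | i | if.
Z: inherits non-unit rules of {Z} → GZ | if.

S -> i | GZ | SS | if; G -> i | GZ | SS | fZ | fi | if; Z -> GZ | if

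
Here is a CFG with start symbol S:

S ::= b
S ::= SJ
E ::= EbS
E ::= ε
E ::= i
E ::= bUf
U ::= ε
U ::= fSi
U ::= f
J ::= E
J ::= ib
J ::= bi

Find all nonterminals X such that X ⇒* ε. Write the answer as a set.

Directly nullable (have an ε-rule): {E, U}.
J is nullable via J -> E (every symbol on the right is already known nullable).
Not nullable: S — each has a terminal in every rule's right-hand side or depends on a non-nullable symbol.

{E, J, U}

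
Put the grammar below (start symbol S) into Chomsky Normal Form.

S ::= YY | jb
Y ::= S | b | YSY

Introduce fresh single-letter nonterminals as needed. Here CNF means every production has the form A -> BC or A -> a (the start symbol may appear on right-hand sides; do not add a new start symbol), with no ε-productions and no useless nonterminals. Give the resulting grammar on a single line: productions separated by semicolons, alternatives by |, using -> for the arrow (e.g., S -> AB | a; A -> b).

No ε-productions.
After unit-elimination: S -> YY | jb; Y -> b | YY | jb | YSY.
TERM: introduce B -> b, A -> j and substitute in every rule of length ≥2.
BIN: Y -> YSY becomes Y -> YC, C -> SY.

S -> AB | YY; A -> j; B -> b; C -> SY; Y -> b | AB | YC | YY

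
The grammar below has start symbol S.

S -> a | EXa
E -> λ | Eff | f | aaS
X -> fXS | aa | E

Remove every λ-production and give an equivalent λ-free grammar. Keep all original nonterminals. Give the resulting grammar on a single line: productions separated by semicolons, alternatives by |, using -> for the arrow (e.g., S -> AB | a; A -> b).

S -> a | Ea | Xa | EXa; E -> f | ff | Eff | aaS; X -> E | aa | fS | fXS

Nullable set: {E, X}.
S -> EXa: E, X nullable, giving EXa | Ea | Xa | a.
Drop E -> λ.
E -> Eff: E nullable, giving Eff | ff.
X -> E: E nullable, giving E.
X -> fXS: X nullable, giving fS | fXS.
Unchanged (no nullable symbols): S -> a; E -> aaS; E -> f; X -> aa.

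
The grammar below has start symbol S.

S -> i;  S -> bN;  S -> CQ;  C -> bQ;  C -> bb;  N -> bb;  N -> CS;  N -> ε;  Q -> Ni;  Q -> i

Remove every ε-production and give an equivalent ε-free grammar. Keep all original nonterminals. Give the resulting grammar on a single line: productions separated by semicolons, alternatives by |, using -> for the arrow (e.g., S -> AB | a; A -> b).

S -> b | i | CQ | bN; C -> bQ | bb; N -> CS | bb; Q -> i | Ni

Nullable set: {N}.
S -> bN: N nullable, giving b | bN.
Drop N -> ε.
Q -> Ni: N nullable, giving Ni | i.
Unchanged (no nullable symbols): S -> CQ; S -> i; C -> bQ; C -> bb; N -> CS; N -> bb; Q -> i.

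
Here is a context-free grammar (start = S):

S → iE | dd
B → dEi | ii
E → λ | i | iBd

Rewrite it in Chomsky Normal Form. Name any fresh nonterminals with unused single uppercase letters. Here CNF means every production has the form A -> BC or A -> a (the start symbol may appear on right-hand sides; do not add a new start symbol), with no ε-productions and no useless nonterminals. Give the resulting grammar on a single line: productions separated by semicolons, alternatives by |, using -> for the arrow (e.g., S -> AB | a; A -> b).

Nullable: {E}; after ε-elimination: S -> i | dd | iE; B -> di | ii | dEi; E -> i | iBd.
No unit productions to eliminate.
TERM: introduce A -> d, C -> i and substitute in every rule of length ≥2.
BIN: B -> AEC becomes B -> AD, D -> EC; E -> CBA becomes E -> CF, F -> BA.

S -> i | AA | CE; A -> d; B -> AC | AD | CC; C -> i; D -> EC; E -> i | CF; F -> BA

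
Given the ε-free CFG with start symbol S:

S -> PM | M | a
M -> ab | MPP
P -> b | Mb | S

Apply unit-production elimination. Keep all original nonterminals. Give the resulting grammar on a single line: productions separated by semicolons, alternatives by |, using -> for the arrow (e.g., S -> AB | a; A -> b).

S -> a | PM | ab | MPP; M -> ab | MPP; P -> a | b | Mb | PM | ab | MPP

Unit productions: P->S, S->M.
Unit pairs (A ⇒* B via units): (P,M), (P,S), (S,M).
S: inherits non-unit rules of {M, S} → MPP | PM | a | ab.
M: inherits non-unit rules of {M} → MPP | ab.
P: inherits non-unit rules of {M, P, S} → MPP | Mb | PM | a | ab | b.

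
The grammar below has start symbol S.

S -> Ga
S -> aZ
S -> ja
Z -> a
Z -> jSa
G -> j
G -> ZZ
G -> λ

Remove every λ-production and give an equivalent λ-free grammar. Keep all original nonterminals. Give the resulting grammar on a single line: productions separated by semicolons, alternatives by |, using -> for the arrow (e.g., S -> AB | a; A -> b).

Nullable set: {G}.
S -> Ga: G nullable, giving Ga | a.
Drop G -> λ.
Unchanged (no nullable symbols): S -> aZ; S -> ja; G -> ZZ; G -> j; Z -> a; Z -> jSa.

S -> a | Ga | aZ | ja; G -> j | ZZ; Z -> a | jSa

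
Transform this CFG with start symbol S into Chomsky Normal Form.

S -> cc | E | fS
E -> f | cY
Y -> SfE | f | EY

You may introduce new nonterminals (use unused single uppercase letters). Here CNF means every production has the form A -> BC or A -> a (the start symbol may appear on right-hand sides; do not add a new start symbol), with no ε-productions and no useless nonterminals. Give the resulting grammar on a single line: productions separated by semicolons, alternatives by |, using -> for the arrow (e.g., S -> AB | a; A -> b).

S -> f | AA | AY | BS; A -> c; B -> f; C -> BE; E -> f | AY; Y -> f | EY | SC

No ε-productions.
After unit-elimination: S -> f | cY | cc | fS; E -> f | cY; Y -> f | EY | SfE.
TERM: introduce A -> c, B -> f and substitute in every rule of length ≥2.
BIN: Y -> SBE becomes Y -> SC, C -> BE.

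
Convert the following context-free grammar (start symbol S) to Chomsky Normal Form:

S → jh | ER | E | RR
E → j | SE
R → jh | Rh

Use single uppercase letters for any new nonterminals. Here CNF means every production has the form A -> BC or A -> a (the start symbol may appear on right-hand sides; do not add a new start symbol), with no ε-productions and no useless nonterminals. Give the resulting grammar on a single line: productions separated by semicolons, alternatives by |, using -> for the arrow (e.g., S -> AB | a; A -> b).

No ε-productions.
After unit-elimination: S -> j | ER | RR | SE | jh; E -> j | SE; R -> Rh | jh.
TERM: introduce A -> h, B -> j and substitute in every rule of length ≥2.

S -> j | BA | ER | RR | SE; A -> h; B -> j; E -> j | SE; R -> BA | RA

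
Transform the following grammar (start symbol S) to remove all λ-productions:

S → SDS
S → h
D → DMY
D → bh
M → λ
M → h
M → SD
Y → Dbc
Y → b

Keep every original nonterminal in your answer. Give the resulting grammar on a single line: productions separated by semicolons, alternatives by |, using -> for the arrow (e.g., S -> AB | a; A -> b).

S -> h | SDS; D -> DY | bh | DMY; M -> h | SD; Y -> b | Dbc

Nullable set: {M}.
D -> DMY: M nullable, giving DMY | DY.
Drop M -> λ.
Unchanged (no nullable symbols): S -> SDS; S -> h; D -> bh; M -> SD; M -> h; Y -> Dbc; Y -> b.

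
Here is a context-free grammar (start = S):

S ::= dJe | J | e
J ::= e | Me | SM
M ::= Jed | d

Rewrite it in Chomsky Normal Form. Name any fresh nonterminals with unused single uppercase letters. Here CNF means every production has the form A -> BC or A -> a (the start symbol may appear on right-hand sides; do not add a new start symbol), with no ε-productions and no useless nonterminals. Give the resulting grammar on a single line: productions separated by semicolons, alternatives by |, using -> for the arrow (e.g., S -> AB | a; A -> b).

No ε-productions.
After unit-elimination: S -> e | Me | SM | dJe; J -> e | Me | SM; M -> d | Jed.
TERM: introduce B -> d, A -> e and substitute in every rule of length ≥2.
BIN: M -> JAB becomes M -> JC, C -> AB; S -> BJA becomes S -> BD, D -> JA.

S -> e | BD | MA | SM; A -> e; B -> d; C -> AB; D -> JA; J -> e | MA | SM; M -> d | JC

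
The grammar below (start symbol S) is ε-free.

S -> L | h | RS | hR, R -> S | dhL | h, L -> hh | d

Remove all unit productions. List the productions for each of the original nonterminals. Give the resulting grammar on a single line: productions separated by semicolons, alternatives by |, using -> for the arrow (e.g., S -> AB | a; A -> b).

S -> d | h | RS | hR | hh; L -> d | hh; R -> d | h | RS | hR | hh | dhL

Unit productions: R->S, S->L.
Unit pairs (A ⇒* B via units): (R,L), (R,S), (S,L).
S: inherits non-unit rules of {L, S} → RS | d | h | hR | hh.
L: inherits non-unit rules of {L} → d | hh.
R: inherits non-unit rules of {L, R, S} → RS | d | dhL | h | hR | hh.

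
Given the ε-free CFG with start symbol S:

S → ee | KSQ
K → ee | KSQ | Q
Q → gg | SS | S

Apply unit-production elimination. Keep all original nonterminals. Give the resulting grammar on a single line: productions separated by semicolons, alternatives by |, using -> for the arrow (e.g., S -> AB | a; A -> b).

S -> ee | KSQ; K -> SS | ee | gg | KSQ; Q -> SS | ee | gg | KSQ

Unit productions: K->Q, Q->S.
Unit pairs (A ⇒* B via units): (K,Q), (K,S), (Q,S).
S: inherits non-unit rules of {S} → KSQ | ee.
K: inherits non-unit rules of {K, Q, S} → KSQ | SS | ee | gg.
Q: inherits non-unit rules of {Q, S} → KSQ | SS | ee | gg.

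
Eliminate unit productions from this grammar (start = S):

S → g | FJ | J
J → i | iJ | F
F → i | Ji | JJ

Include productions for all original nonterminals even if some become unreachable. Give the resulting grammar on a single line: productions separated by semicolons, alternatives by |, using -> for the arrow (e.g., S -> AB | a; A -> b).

Unit productions: J->F, S->J.
Unit pairs (A ⇒* B via units): (J,F), (S,F), (S,J).
S: inherits non-unit rules of {F, J, S} → FJ | JJ | Ji | g | i | iJ.
F: inherits non-unit rules of {F} → JJ | Ji | i.
J: inherits non-unit rules of {F, J} → JJ | Ji | i | iJ.

S -> g | i | FJ | JJ | Ji | iJ; F -> i | JJ | Ji; J -> i | JJ | Ji | iJ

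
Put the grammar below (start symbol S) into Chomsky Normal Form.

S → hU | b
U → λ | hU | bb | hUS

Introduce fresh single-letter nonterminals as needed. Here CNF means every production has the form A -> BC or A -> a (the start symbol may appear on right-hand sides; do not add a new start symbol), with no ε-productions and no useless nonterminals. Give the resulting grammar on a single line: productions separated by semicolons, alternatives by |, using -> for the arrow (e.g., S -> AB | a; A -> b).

S -> b | h | AU; A -> h; B -> b; C -> US; U -> h | AC | AS | AU | BB

Nullable: {U}; after ε-elimination: S -> b | h | hU; U -> h | bb | hS | hU | hUS.
No unit productions to eliminate.
TERM: introduce B -> b, A -> h and substitute in every rule of length ≥2.
BIN: U -> AUS becomes U -> AC, C -> US.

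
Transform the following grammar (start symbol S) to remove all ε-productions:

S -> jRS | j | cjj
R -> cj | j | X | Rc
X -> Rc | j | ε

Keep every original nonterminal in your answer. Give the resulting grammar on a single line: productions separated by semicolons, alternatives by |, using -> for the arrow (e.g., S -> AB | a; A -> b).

S -> j | jS | cjj | jRS; R -> X | c | j | Rc | cj; X -> c | j | Rc

Nullable set: {R, X}.
S -> jRS: R nullable, giving jRS | jS.
R -> Rc: R nullable, giving Rc | c.
R -> X: X nullable, giving X.
Drop X -> ε.
X -> Rc: R nullable, giving Rc | c.
Unchanged (no nullable symbols): S -> cjj; S -> j; R -> cj; R -> j; X -> j.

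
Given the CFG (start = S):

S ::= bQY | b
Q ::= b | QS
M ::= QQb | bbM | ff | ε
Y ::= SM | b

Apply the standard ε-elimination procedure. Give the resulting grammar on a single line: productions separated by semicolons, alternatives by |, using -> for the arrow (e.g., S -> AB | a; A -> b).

Nullable set: {M}.
Drop M -> ε.
M -> bbM: M nullable, giving bb | bbM.
Y -> SM: M nullable, giving S | SM.
Unchanged (no nullable symbols): S -> b; S -> bQY; M -> QQb; M -> ff; Q -> QS; Q -> b; Y -> b.

S -> b | bQY; M -> bb | ff | QQb | bbM; Q -> b | QS; Y -> S | b | SM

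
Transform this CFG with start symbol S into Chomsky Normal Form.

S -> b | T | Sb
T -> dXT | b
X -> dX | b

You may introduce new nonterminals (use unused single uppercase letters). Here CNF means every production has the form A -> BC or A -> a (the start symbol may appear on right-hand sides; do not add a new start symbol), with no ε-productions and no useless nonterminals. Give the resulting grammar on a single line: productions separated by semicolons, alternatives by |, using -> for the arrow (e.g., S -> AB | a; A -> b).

S -> b | BC | SA; A -> b; B -> d; C -> XT; D -> XT; T -> b | BD; X -> b | BX

No ε-productions.
After unit-elimination: S -> b | Sb | dXT; T -> b | dXT; X -> b | dX.
TERM: introduce A -> b, B -> d and substitute in every rule of length ≥2.
BIN: S -> BXT becomes S -> BC, C -> XT; T -> BXT becomes T -> BD, D -> XT.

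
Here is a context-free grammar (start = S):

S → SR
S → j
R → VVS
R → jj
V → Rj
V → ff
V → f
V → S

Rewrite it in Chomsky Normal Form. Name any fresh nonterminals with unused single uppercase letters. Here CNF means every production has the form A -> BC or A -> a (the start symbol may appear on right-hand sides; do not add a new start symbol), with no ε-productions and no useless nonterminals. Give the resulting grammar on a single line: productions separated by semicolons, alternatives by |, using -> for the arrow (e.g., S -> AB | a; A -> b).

No ε-productions.
After unit-elimination: S -> j | SR; R -> jj | VVS; V -> f | j | Rj | SR | ff.
TERM: introduce B -> f, A -> j and substitute in every rule of length ≥2.
BIN: R -> VVS becomes R -> VC, C -> VS.

S -> j | SR; A -> j; B -> f; C -> VS; R -> AA | VC; V -> f | j | BB | RA | SR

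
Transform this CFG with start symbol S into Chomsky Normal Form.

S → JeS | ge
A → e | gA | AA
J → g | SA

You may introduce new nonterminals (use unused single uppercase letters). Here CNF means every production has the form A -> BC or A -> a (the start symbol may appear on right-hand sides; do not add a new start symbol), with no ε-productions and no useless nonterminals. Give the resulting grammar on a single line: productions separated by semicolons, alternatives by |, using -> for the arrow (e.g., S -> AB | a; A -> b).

S -> BC | JD; A -> e | AA | BA; B -> g; C -> e; D -> CS; J -> g | SA

No ε-productions.
No unit productions to eliminate.
TERM: introduce C -> e, B -> g and substitute in every rule of length ≥2.
BIN: S -> JCS becomes S -> JD, D -> CS.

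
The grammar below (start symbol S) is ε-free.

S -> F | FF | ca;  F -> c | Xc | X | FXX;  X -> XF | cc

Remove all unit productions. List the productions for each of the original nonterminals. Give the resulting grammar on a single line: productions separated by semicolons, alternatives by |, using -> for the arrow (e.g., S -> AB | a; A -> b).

S -> c | FF | XF | Xc | ca | cc | FXX; F -> c | XF | Xc | cc | FXX; X -> XF | cc

Unit productions: F->X, S->F.
Unit pairs (A ⇒* B via units): (F,X), (S,F), (S,X).
S: inherits non-unit rules of {F, S, X} → FF | FXX | XF | Xc | c | ca | cc.
F: inherits non-unit rules of {F, X} → FXX | XF | Xc | c | cc.
X: inherits non-unit rules of {X} → XF | cc.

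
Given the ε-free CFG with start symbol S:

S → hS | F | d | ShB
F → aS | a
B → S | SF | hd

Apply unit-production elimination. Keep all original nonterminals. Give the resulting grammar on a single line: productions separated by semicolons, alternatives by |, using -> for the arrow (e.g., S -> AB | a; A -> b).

S -> a | d | aS | hS | ShB; B -> a | d | SF | aS | hS | hd | ShB; F -> a | aS

Unit productions: B->S, S->F.
Unit pairs (A ⇒* B via units): (B,F), (B,S), (S,F).
S: inherits non-unit rules of {F, S} → ShB | a | aS | d | hS.
B: inherits non-unit rules of {B, F, S} → SF | ShB | a | aS | d | hS | hd.
F: inherits non-unit rules of {F} → a | aS.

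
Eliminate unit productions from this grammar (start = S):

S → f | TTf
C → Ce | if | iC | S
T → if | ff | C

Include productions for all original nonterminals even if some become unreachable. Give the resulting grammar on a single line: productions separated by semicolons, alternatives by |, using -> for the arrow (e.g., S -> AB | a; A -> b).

S -> f | TTf; C -> f | Ce | iC | if | TTf; T -> f | Ce | ff | iC | if | TTf

Unit productions: C->S, T->C.
Unit pairs (A ⇒* B via units): (C,S), (T,C), (T,S).
S: inherits non-unit rules of {S} → TTf | f.
C: inherits non-unit rules of {C, S} → Ce | TTf | f | iC | if.
T: inherits non-unit rules of {C, S, T} → Ce | TTf | f | ff | iC | if.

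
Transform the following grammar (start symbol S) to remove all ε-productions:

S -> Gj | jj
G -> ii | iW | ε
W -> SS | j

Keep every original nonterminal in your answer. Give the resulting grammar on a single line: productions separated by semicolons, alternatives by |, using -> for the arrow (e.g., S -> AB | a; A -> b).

S -> j | Gj | jj; G -> iW | ii; W -> j | SS

Nullable set: {G}.
S -> Gj: G nullable, giving Gj | j.
Drop G -> ε.
Unchanged (no nullable symbols): S -> jj; G -> iW; G -> ii; W -> SS; W -> j.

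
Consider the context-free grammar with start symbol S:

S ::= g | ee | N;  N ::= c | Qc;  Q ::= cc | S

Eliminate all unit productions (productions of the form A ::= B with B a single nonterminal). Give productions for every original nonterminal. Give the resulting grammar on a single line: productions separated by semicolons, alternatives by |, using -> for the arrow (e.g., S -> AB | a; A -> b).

S -> c | g | Qc | ee; N -> c | Qc; Q -> c | g | Qc | cc | ee

Unit productions: Q->S, S->N.
Unit pairs (A ⇒* B via units): (Q,N), (Q,S), (S,N).
S: inherits non-unit rules of {N, S} → Qc | c | ee | g.
N: inherits non-unit rules of {N} → Qc | c.
Q: inherits non-unit rules of {N, Q, S} → Qc | c | cc | ee | g.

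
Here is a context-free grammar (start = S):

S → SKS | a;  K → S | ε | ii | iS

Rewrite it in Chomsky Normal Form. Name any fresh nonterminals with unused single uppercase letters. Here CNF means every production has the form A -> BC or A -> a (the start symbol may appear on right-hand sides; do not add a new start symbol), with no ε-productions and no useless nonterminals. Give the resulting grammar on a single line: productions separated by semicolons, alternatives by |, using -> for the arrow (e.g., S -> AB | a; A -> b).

S -> a | SC | SS; A -> i; B -> KS; C -> KS; K -> a | AA | AS | SB | SS

Nullable: {K}; after ε-elimination: S -> a | SS | SKS; K -> S | iS | ii.
After unit-elimination: S -> a | SS | SKS; K -> a | SS | iS | ii | SKS.
TERM: introduce A -> i and substitute in every rule of length ≥2.
BIN: K -> SKS becomes K -> SB, B -> KS; S -> SKS becomes S -> SC, C -> KS.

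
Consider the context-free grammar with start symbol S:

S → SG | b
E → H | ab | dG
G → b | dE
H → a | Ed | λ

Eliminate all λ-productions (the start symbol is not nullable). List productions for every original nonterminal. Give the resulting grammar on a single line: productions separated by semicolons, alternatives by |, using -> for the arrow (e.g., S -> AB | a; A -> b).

S -> b | SG; E -> H | ab | dG; G -> b | d | dE; H -> a | d | Ed

Nullable set: {E, H}.
E -> H: H nullable, giving H.
G -> dE: E nullable, giving d | dE.
Drop H -> λ.
H -> Ed: E nullable, giving Ed | d.
Unchanged (no nullable symbols): S -> SG; S -> b; E -> ab; E -> dG; G -> b; H -> a.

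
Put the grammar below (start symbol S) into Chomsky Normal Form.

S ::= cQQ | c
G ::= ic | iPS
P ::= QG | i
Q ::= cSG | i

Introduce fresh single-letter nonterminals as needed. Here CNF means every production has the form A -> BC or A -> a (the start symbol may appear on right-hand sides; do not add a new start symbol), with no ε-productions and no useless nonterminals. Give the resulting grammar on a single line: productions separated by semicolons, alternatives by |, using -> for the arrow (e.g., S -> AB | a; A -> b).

No ε-productions.
No unit productions to eliminate.
TERM: introduce B -> c, A -> i and substitute in every rule of length ≥2.
BIN: G -> APS becomes G -> AC, C -> PS; Q -> BSG becomes Q -> BD, D -> SG; S -> BQQ becomes S -> BE, E -> QQ.

S -> c | BE; A -> i; B -> c; C -> PS; D -> SG; E -> QQ; G -> AB | AC; P -> i | QG; Q -> i | BD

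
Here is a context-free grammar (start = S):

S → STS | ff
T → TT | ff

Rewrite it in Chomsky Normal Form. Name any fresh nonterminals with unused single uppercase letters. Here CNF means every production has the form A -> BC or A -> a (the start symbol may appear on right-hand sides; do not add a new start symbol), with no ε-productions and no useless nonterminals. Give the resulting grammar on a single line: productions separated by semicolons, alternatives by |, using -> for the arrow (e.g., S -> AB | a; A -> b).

No ε-productions.
No unit productions to eliminate.
TERM: introduce A -> f and substitute in every rule of length ≥2.
BIN: S -> STS becomes S -> SB, B -> TS.

S -> AA | SB; A -> f; B -> TS; T -> AA | TT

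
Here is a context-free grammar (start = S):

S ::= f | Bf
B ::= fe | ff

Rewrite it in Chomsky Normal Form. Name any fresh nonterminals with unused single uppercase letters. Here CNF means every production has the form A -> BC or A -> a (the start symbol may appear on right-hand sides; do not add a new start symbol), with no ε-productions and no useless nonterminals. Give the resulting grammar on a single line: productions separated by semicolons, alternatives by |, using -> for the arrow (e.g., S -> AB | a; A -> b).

No ε-productions.
No unit productions to eliminate.
TERM: introduce C -> e, A -> f and substitute in every rule of length ≥2.

S -> f | BA; A -> f; B -> AA | AC; C -> e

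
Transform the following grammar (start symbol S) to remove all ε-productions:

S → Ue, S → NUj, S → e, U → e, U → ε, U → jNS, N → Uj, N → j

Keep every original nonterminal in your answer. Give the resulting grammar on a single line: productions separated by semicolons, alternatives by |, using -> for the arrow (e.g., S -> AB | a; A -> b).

Nullable set: {U}.
S -> NUj: U nullable, giving NUj | Nj.
S -> Ue: U nullable, giving Ue | e.
N -> Uj: U nullable, giving Uj | j.
Drop U -> ε.
Unchanged (no nullable symbols): S -> e; N -> j; U -> e; U -> jNS.

S -> e | Nj | Ue | NUj; N -> j | Uj; U -> e | jNS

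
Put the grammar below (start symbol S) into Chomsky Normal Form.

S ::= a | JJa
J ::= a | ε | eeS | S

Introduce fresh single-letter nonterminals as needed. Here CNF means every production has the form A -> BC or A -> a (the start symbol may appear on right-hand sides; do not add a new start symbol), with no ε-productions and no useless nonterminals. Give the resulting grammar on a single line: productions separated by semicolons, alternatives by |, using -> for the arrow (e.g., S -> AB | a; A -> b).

Nullable: {J}; after ε-elimination: S -> a | Ja | JJa; J -> S | a | eeS.
After unit-elimination: S -> a | Ja | JJa; J -> a | Ja | JJa | eeS.
TERM: introduce A -> a, B -> e and substitute in every rule of length ≥2.
BIN: J -> BBS becomes J -> BC, C -> BS; J -> JJA becomes J -> JD, D -> JA; S -> JJA becomes S -> JE, E -> JA.

S -> a | JA | JE; A -> a; B -> e; C -> BS; D -> JA; E -> JA; J -> a | BC | JA | JD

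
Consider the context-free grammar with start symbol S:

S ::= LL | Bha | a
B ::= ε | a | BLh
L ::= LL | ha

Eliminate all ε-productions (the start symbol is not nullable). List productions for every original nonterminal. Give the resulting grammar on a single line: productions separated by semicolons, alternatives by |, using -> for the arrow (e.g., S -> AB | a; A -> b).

Nullable set: {B}.
S -> Bha: B nullable, giving Bha | ha.
Drop B -> ε.
B -> BLh: B nullable, giving BLh | Lh.
Unchanged (no nullable symbols): S -> LL; S -> a; B -> a; L -> LL; L -> ha.

S -> a | LL | ha | Bha; B -> a | Lh | BLh; L -> LL | ha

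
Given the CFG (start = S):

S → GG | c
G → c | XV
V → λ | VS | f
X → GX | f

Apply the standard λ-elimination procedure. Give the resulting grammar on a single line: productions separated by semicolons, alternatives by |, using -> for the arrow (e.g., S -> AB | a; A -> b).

Nullable set: {V}.
G -> XV: V nullable, giving X | XV.
Drop V -> λ.
V -> VS: V nullable, giving S | VS.
Unchanged (no nullable symbols): S -> GG; S -> c; G -> c; V -> f; X -> GX; X -> f.

S -> c | GG; G -> X | c | XV; V -> S | f | VS; X -> f | GX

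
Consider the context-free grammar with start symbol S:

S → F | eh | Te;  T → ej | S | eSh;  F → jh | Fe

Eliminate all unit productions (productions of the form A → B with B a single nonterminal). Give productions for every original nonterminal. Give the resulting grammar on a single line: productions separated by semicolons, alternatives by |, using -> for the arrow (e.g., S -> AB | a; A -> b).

Unit productions: S->F, T->S.
Unit pairs (A ⇒* B via units): (S,F), (T,F), (T,S).
S: inherits non-unit rules of {F, S} → Fe | Te | eh | jh.
F: inherits non-unit rules of {F} → Fe | jh.
T: inherits non-unit rules of {F, S, T} → Fe | Te | eSh | eh | ej | jh.

S -> Fe | Te | eh | jh; F -> Fe | jh; T -> Fe | Te | eh | ej | jh | eSh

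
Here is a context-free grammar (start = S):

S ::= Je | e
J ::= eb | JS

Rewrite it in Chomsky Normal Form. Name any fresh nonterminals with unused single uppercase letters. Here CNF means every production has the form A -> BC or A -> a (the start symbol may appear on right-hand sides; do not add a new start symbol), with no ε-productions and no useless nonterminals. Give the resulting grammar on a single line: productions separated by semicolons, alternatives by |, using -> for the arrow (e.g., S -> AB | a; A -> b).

No ε-productions.
No unit productions to eliminate.
TERM: introduce B -> b, A -> e and substitute in every rule of length ≥2.

S -> e | JA; A -> e; B -> b; J -> AB | JS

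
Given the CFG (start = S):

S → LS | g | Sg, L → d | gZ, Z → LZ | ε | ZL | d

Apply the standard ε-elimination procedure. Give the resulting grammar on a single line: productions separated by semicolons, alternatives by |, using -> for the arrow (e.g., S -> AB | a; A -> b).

Nullable set: {Z}.
L -> gZ: Z nullable, giving g | gZ.
Drop Z -> ε.
Z -> LZ: Z nullable, giving L | LZ.
Z -> ZL: Z nullable, giving L | ZL.
Unchanged (no nullable symbols): S -> LS; S -> Sg; S -> g; L -> d; Z -> d.

S -> g | LS | Sg; L -> d | g | gZ; Z -> L | d | LZ | ZL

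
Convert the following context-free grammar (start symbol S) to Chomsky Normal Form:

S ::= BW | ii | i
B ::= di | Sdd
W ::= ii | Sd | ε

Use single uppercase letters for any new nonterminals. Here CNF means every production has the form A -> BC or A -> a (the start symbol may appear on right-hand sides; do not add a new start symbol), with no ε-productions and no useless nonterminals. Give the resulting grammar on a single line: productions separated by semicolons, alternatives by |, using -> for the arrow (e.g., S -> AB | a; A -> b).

Nullable: {W}; after ε-elimination: S -> B | i | BW | ii; B -> di | Sdd; W -> Sd | ii.
After unit-elimination: S -> i | BW | di | ii | Sdd; B -> di | Sdd; W -> Sd | ii.
TERM: introduce A -> d, C -> i and substitute in every rule of length ≥2.
BIN: B -> SAA becomes B -> SD, D -> AA; S -> SAA becomes S -> SE, E -> AA.

S -> i | AC | BW | CC | SE; A -> d; B -> AC | SD; C -> i; D -> AA; E -> AA; W -> CC | SA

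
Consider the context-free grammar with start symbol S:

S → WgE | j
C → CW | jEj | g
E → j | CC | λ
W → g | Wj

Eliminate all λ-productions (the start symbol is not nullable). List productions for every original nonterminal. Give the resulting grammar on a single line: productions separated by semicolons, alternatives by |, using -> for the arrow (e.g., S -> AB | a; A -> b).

S -> j | Wg | WgE; C -> g | CW | jj | jEj; E -> j | CC; W -> g | Wj

Nullable set: {E}.
S -> WgE: E nullable, giving Wg | WgE.
C -> jEj: E nullable, giving jEj | jj.
Drop E -> λ.
Unchanged (no nullable symbols): S -> j; C -> CW; C -> g; E -> CC; E -> j; W -> Wj; W -> g.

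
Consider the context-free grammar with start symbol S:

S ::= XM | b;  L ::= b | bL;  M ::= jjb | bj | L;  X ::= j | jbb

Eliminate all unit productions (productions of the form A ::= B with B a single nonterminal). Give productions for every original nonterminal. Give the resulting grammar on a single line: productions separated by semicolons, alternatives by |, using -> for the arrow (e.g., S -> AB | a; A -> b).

S -> b | XM; L -> b | bL; M -> b | bL | bj | jjb; X -> j | jbb

Unit productions: M->L.
Unit pairs (A ⇒* B via units): (M,L).
S: inherits non-unit rules of {S} → XM | b.
L: inherits non-unit rules of {L} → b | bL.
M: inherits non-unit rules of {L, M} → b | bL | bj | jjb.
X: inherits non-unit rules of {X} → j | jbb.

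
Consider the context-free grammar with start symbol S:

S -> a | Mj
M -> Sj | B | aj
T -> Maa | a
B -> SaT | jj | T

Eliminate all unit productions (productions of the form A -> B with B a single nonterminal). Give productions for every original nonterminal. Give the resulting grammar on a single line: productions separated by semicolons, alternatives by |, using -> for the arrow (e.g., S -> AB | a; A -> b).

Unit productions: B->T, M->B.
Unit pairs (A ⇒* B via units): (B,T), (M,B), (M,T).
S: inherits non-unit rules of {S} → Mj | a.
B: inherits non-unit rules of {B, T} → Maa | SaT | a | jj.
M: inherits non-unit rules of {B, M, T} → Maa | SaT | Sj | a | aj | jj.
T: inherits non-unit rules of {T} → Maa | a.

S -> a | Mj; B -> a | jj | Maa | SaT; M -> a | Sj | aj | jj | Maa | SaT; T -> a | Maa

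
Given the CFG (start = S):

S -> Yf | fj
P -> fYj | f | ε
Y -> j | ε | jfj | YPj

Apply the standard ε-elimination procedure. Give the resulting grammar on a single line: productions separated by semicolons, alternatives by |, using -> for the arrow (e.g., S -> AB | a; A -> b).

Nullable set: {P, Y}.
S -> Yf: Y nullable, giving Yf | f.
Drop P -> ε.
P -> fYj: Y nullable, giving fYj | fj.
Drop Y -> ε.
Y -> YPj: Y, P nullable, giving Pj | YPj | Yj | j.
Unchanged (no nullable symbols): S -> fj; P -> f; Y -> j; Y -> jfj.

S -> f | Yf | fj; P -> f | fj | fYj; Y -> j | Pj | Yj | YPj | jfj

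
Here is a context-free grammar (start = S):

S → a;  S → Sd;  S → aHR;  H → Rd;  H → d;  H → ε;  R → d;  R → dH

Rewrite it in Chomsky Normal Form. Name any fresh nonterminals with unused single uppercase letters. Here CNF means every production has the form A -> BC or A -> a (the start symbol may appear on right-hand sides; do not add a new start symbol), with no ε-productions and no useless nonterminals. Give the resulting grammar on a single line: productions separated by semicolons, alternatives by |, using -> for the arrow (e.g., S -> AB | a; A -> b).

Nullable: {H}; after ε-elimination: S -> a | Sd | aR | aHR; H -> d | Rd; R -> d | dH.
No unit productions to eliminate.
TERM: introduce B -> a, A -> d and substitute in every rule of length ≥2.
BIN: S -> BHR becomes S -> BC, C -> HR.

S -> a | BC | BR | SA; A -> d; B -> a; C -> HR; H -> d | RA; R -> d | AH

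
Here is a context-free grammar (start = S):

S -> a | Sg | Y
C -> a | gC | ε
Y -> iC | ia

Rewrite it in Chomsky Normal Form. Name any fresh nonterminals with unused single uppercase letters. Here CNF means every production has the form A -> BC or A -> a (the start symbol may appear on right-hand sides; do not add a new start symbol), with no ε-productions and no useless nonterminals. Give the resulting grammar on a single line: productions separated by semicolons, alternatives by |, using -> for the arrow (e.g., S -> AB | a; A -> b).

S -> a | i | BC | BD | SA; A -> g; B -> i; C -> a | g | AC; D -> a

Nullable: {C}; after ε-elimination: S -> Y | a | Sg; C -> a | g | gC; Y -> i | iC | ia.
After unit-elimination: S -> a | i | Sg | iC | ia; C -> a | g | gC; Y -> i | iC | ia.
TERM: introduce D -> a, A -> g, B -> i and substitute in every rule of length ≥2.
Drop unreachable/unproductive: Y.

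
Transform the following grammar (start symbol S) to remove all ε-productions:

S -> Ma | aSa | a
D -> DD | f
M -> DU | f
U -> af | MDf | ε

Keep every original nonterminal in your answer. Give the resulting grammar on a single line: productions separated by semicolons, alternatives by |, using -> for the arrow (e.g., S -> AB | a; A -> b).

S -> a | Ma | aSa; D -> f | DD; M -> D | f | DU; U -> af | MDf

Nullable set: {U}.
M -> DU: U nullable, giving D | DU.
Drop U -> ε.
Unchanged (no nullable symbols): S -> Ma; S -> a; S -> aSa; D -> DD; D -> f; M -> f; U -> MDf; U -> af.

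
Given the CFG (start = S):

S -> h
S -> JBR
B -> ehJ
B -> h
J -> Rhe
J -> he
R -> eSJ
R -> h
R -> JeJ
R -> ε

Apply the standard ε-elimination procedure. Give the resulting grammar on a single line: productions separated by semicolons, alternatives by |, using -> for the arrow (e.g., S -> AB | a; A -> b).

Nullable set: {R}.
S -> JBR: R nullable, giving JB | JBR.
J -> Rhe: R nullable, giving Rhe | he.
Drop R -> ε.
Unchanged (no nullable symbols): S -> h; B -> ehJ; B -> h; J -> he; R -> JeJ; R -> eSJ; R -> h.

S -> h | JB | JBR; B -> h | ehJ; J -> he | Rhe; R -> h | JeJ | eSJ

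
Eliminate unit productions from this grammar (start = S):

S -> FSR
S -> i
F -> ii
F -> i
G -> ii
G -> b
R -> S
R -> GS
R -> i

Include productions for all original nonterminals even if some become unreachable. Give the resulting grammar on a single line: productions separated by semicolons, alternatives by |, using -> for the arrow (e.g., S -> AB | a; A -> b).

S -> i | FSR; F -> i | ii; G -> b | ii; R -> i | GS | FSR

Unit productions: R->S.
Unit pairs (A ⇒* B via units): (R,S).
S: inherits non-unit rules of {S} → FSR | i.
F: inherits non-unit rules of {F} → i | ii.
G: inherits non-unit rules of {G} → b | ii.
R: inherits non-unit rules of {R, S} → FSR | GS | i.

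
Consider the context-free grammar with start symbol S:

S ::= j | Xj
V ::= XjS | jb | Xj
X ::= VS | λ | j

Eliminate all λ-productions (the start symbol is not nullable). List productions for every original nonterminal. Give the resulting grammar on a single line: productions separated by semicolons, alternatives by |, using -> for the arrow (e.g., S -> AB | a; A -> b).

Nullable set: {X}.
S -> Xj: X nullable, giving Xj | j.
V -> Xj: X nullable, giving Xj | j.
V -> XjS: X nullable, giving XjS | jS.
Drop X -> λ.
Unchanged (no nullable symbols): S -> j; V -> jb; X -> VS; X -> j.

S -> j | Xj; V -> j | Xj | jS | jb | XjS; X -> j | VS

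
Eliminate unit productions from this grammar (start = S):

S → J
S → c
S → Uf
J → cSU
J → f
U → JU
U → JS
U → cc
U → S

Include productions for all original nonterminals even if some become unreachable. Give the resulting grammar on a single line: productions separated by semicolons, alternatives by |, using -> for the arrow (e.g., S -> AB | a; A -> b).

S -> c | f | Uf | cSU; J -> f | cSU; U -> c | f | JS | JU | Uf | cc | cSU

Unit productions: S->J, U->S.
Unit pairs (A ⇒* B via units): (S,J), (U,J), (U,S).
S: inherits non-unit rules of {J, S} → Uf | c | cSU | f.
J: inherits non-unit rules of {J} → cSU | f.
U: inherits non-unit rules of {J, S, U} → JS | JU | Uf | c | cSU | cc | f.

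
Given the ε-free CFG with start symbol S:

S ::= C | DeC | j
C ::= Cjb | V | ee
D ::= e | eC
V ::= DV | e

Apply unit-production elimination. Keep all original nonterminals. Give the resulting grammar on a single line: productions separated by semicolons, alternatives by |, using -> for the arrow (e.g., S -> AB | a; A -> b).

S -> e | j | DV | ee | Cjb | DeC; C -> e | DV | ee | Cjb; D -> e | eC; V -> e | DV

Unit productions: C->V, S->C.
Unit pairs (A ⇒* B via units): (C,V), (S,C), (S,V).
S: inherits non-unit rules of {C, S, V} → Cjb | DV | DeC | e | ee | j.
C: inherits non-unit rules of {C, V} → Cjb | DV | e | ee.
D: inherits non-unit rules of {D} → e | eC.
V: inherits non-unit rules of {V} → DV | e.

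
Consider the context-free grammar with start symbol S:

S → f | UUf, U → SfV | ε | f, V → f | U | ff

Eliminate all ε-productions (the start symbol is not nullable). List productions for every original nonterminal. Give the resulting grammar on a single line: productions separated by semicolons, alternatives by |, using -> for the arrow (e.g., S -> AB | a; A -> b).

Nullable set: {U, V}.
S -> UUf: U, U nullable, giving UUf | Uf | f.
Drop U -> ε.
U -> SfV: V nullable, giving Sf | SfV.
V -> U: U nullable, giving U.
Unchanged (no nullable symbols): S -> f; U -> f; V -> f; V -> ff.

S -> f | Uf | UUf; U -> f | Sf | SfV; V -> U | f | ff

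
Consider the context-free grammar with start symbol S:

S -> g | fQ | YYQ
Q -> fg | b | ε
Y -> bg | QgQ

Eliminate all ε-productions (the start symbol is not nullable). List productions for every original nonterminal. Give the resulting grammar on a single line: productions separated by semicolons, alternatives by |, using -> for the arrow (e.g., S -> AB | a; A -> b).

S -> f | g | YY | fQ | YYQ; Q -> b | fg; Y -> g | Qg | bg | gQ | QgQ

Nullable set: {Q}.
S -> YYQ: Q nullable, giving YY | YYQ.
S -> fQ: Q nullable, giving f | fQ.
Drop Q -> ε.
Y -> QgQ: Q, Q nullable, giving Qg | QgQ | g | gQ.
Unchanged (no nullable symbols): S -> g; Q -> b; Q -> fg; Y -> bg.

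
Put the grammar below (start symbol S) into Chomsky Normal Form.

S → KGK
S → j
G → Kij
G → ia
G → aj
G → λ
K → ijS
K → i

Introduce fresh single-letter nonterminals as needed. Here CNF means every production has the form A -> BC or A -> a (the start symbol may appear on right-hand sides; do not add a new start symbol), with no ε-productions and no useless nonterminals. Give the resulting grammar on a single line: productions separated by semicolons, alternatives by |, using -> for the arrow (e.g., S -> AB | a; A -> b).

S -> j | KF | KK; A -> i; B -> j; C -> a; D -> AB; E -> BS; F -> GK; G -> AC | CB | KD; K -> i | AE

Nullable: {G}; after ε-elimination: S -> j | KK | KGK; G -> aj | ia | Kij; K -> i | ijS.
No unit productions to eliminate.
TERM: introduce C -> a, A -> i, B -> j and substitute in every rule of length ≥2.
BIN: G -> KAB becomes G -> KD, D -> AB; K -> ABS becomes K -> AE, E -> BS; S -> KGK becomes S -> KF, F -> GK.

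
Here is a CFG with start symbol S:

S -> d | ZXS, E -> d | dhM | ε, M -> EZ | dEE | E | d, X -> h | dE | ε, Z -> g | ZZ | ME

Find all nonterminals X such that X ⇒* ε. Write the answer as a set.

{E, M, X, Z}

Directly nullable (have an ε-rule): {E, X}.
M is nullable via M -> E (every symbol on the right is already known nullable).
Z is nullable via Z -> ME (every symbol on the right is already known nullable).
Not nullable: S — each has a terminal in every rule's right-hand side or depends on a non-nullable symbol.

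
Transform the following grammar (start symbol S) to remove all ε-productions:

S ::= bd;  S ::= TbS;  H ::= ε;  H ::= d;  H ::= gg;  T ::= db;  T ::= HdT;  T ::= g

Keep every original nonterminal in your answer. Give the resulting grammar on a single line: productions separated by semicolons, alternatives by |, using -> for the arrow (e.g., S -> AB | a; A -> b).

S -> bd | TbS; H -> d | gg; T -> g | dT | db | HdT

Nullable set: {H}.
Drop H -> ε.
T -> HdT: H nullable, giving HdT | dT.
Unchanged (no nullable symbols): S -> TbS; S -> bd; H -> d; H -> gg; T -> db; T -> g.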